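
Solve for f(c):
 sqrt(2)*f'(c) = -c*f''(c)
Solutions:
 f(c) = C1 + C2*c^(1 - sqrt(2))


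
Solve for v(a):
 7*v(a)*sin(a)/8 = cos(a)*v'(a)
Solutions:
 v(a) = C1/cos(a)^(7/8)


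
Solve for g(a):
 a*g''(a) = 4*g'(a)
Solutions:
 g(a) = C1 + C2*a^5


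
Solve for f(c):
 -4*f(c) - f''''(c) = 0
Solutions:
 f(c) = (C1*sin(c) + C2*cos(c))*exp(-c) + (C3*sin(c) + C4*cos(c))*exp(c)


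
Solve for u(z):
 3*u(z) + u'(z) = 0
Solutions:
 u(z) = C1*exp(-3*z)


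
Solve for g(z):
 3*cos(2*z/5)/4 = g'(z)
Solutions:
 g(z) = C1 + 15*sin(2*z/5)/8


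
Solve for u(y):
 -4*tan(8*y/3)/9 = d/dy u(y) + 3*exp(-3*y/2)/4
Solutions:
 u(y) = C1 - log(tan(8*y/3)^2 + 1)/12 + exp(-3*y/2)/2


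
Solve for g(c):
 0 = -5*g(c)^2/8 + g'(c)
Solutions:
 g(c) = -8/(C1 + 5*c)


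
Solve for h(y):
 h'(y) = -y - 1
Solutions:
 h(y) = C1 - y^2/2 - y


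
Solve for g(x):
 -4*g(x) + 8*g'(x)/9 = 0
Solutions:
 g(x) = C1*exp(9*x/2)


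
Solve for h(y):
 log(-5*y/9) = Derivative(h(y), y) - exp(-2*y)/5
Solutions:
 h(y) = C1 + y*log(-y) + y*(-2*log(3) - 1 + log(5)) - exp(-2*y)/10


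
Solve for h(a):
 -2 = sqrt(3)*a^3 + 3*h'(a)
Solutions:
 h(a) = C1 - sqrt(3)*a^4/12 - 2*a/3


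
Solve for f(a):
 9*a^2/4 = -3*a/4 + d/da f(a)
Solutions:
 f(a) = C1 + 3*a^3/4 + 3*a^2/8


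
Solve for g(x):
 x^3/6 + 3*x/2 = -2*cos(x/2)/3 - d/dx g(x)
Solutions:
 g(x) = C1 - x^4/24 - 3*x^2/4 - 4*sin(x/2)/3


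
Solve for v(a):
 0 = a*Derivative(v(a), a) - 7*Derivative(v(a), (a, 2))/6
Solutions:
 v(a) = C1 + C2*erfi(sqrt(21)*a/7)


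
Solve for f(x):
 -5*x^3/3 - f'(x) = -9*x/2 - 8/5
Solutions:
 f(x) = C1 - 5*x^4/12 + 9*x^2/4 + 8*x/5


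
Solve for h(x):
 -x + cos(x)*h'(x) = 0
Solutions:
 h(x) = C1 + Integral(x/cos(x), x)


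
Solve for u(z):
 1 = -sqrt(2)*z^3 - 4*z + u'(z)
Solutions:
 u(z) = C1 + sqrt(2)*z^4/4 + 2*z^2 + z


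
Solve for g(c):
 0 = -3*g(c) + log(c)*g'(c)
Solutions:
 g(c) = C1*exp(3*li(c))


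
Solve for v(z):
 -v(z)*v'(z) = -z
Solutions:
 v(z) = -sqrt(C1 + z^2)
 v(z) = sqrt(C1 + z^2)


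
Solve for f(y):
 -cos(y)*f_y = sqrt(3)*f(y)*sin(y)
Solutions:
 f(y) = C1*cos(y)^(sqrt(3))


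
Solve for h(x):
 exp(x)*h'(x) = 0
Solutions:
 h(x) = C1


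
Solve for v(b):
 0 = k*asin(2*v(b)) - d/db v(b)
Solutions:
 Integral(1/asin(2*_y), (_y, v(b))) = C1 + b*k


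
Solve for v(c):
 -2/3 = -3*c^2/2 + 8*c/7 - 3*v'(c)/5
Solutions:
 v(c) = C1 - 5*c^3/6 + 20*c^2/21 + 10*c/9


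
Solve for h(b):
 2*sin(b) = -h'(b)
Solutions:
 h(b) = C1 + 2*cos(b)


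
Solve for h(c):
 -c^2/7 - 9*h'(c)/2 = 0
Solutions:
 h(c) = C1 - 2*c^3/189


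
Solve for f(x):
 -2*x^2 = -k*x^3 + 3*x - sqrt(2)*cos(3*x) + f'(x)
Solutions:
 f(x) = C1 + k*x^4/4 - 2*x^3/3 - 3*x^2/2 + sqrt(2)*sin(3*x)/3


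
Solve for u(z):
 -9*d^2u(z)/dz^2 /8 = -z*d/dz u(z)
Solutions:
 u(z) = C1 + C2*erfi(2*z/3)


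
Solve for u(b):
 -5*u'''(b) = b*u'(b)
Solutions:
 u(b) = C1 + Integral(C2*airyai(-5^(2/3)*b/5) + C3*airybi(-5^(2/3)*b/5), b)


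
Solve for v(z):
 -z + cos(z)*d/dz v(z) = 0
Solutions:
 v(z) = C1 + Integral(z/cos(z), z)


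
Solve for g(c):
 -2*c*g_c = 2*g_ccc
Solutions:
 g(c) = C1 + Integral(C2*airyai(-c) + C3*airybi(-c), c)


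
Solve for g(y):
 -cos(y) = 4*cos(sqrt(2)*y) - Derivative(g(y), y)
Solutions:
 g(y) = C1 + sin(y) + 2*sqrt(2)*sin(sqrt(2)*y)


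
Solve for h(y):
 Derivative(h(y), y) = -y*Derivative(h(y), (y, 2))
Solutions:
 h(y) = C1 + C2*log(y)


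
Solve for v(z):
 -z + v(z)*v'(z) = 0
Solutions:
 v(z) = -sqrt(C1 + z^2)
 v(z) = sqrt(C1 + z^2)


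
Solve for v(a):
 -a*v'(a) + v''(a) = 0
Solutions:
 v(a) = C1 + C2*erfi(sqrt(2)*a/2)


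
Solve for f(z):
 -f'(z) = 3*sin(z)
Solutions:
 f(z) = C1 + 3*cos(z)


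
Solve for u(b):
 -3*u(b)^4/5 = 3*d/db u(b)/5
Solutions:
 u(b) = (-3^(2/3) - 3*3^(1/6)*I)*(1/(C1 + b))^(1/3)/6
 u(b) = (-3^(2/3) + 3*3^(1/6)*I)*(1/(C1 + b))^(1/3)/6
 u(b) = (1/(C1 + 3*b))^(1/3)


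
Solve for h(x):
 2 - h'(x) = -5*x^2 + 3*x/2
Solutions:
 h(x) = C1 + 5*x^3/3 - 3*x^2/4 + 2*x


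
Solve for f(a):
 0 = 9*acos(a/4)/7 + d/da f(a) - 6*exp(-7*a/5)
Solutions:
 f(a) = C1 - 9*a*acos(a/4)/7 + 9*sqrt(16 - a^2)/7 - 30*exp(-7*a/5)/7


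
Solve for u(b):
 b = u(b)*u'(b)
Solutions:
 u(b) = -sqrt(C1 + b^2)
 u(b) = sqrt(C1 + b^2)


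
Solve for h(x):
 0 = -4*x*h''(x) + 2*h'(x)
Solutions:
 h(x) = C1 + C2*x^(3/2)


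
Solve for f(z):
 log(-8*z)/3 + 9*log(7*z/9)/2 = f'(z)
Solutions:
 f(z) = C1 + 29*z*log(z)/6 + z*(-9*log(3) - 29/6 + log(7)/2 + log(4802) + I*pi/3)


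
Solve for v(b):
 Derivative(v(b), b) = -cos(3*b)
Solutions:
 v(b) = C1 - sin(3*b)/3


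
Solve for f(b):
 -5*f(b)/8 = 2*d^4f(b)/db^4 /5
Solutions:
 f(b) = (C1*sin(sqrt(10)*b/4) + C2*cos(sqrt(10)*b/4))*exp(-sqrt(10)*b/4) + (C3*sin(sqrt(10)*b/4) + C4*cos(sqrt(10)*b/4))*exp(sqrt(10)*b/4)


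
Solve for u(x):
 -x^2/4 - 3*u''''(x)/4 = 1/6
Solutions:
 u(x) = C1 + C2*x + C3*x^2 + C4*x^3 - x^6/1080 - x^4/108


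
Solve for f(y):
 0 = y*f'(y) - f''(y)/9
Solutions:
 f(y) = C1 + C2*erfi(3*sqrt(2)*y/2)


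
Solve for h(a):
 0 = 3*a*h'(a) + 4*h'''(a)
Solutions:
 h(a) = C1 + Integral(C2*airyai(-6^(1/3)*a/2) + C3*airybi(-6^(1/3)*a/2), a)


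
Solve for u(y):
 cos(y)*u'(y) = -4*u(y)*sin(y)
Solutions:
 u(y) = C1*cos(y)^4


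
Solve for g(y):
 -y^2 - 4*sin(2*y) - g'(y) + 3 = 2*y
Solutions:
 g(y) = C1 - y^3/3 - y^2 + 3*y + 2*cos(2*y)


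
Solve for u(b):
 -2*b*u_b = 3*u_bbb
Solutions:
 u(b) = C1 + Integral(C2*airyai(-2^(1/3)*3^(2/3)*b/3) + C3*airybi(-2^(1/3)*3^(2/3)*b/3), b)


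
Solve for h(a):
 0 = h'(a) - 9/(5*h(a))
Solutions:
 h(a) = -sqrt(C1 + 90*a)/5
 h(a) = sqrt(C1 + 90*a)/5


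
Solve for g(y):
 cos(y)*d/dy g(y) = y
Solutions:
 g(y) = C1 + Integral(y/cos(y), y)


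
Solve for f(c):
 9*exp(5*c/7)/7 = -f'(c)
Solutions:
 f(c) = C1 - 9*exp(5*c/7)/5


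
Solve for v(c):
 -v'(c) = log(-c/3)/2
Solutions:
 v(c) = C1 - c*log(-c)/2 + c*(1 + log(3))/2


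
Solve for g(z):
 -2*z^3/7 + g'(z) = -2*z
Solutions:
 g(z) = C1 + z^4/14 - z^2


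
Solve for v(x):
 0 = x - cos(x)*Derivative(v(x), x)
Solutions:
 v(x) = C1 + Integral(x/cos(x), x)


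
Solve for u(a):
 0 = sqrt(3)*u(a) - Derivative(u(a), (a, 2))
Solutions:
 u(a) = C1*exp(-3^(1/4)*a) + C2*exp(3^(1/4)*a)


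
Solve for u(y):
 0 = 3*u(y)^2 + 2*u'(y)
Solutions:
 u(y) = 2/(C1 + 3*y)


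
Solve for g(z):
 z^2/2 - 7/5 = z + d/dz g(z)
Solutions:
 g(z) = C1 + z^3/6 - z^2/2 - 7*z/5


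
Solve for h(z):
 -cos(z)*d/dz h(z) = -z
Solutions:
 h(z) = C1 + Integral(z/cos(z), z)


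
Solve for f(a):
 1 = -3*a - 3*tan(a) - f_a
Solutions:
 f(a) = C1 - 3*a^2/2 - a + 3*log(cos(a))


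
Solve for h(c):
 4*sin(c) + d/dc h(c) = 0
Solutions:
 h(c) = C1 + 4*cos(c)


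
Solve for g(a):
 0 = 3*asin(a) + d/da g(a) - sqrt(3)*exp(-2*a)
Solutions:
 g(a) = C1 - 3*a*asin(a) - 3*sqrt(1 - a^2) - sqrt(3)*exp(-2*a)/2


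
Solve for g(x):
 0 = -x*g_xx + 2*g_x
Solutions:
 g(x) = C1 + C2*x^3


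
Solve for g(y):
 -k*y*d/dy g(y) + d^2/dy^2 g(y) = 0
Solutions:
 g(y) = Piecewise((-sqrt(2)*sqrt(pi)*C1*erf(sqrt(2)*y*sqrt(-k)/2)/(2*sqrt(-k)) - C2, (k > 0) | (k < 0)), (-C1*y - C2, True))


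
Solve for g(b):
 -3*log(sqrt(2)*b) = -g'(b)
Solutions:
 g(b) = C1 + 3*b*log(b) - 3*b + 3*b*log(2)/2


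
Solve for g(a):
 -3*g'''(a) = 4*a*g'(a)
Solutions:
 g(a) = C1 + Integral(C2*airyai(-6^(2/3)*a/3) + C3*airybi(-6^(2/3)*a/3), a)


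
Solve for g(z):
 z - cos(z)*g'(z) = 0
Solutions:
 g(z) = C1 + Integral(z/cos(z), z)


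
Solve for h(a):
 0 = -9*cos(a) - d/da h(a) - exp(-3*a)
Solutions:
 h(a) = C1 - 9*sin(a) + exp(-3*a)/3


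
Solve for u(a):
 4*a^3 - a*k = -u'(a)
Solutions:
 u(a) = C1 - a^4 + a^2*k/2


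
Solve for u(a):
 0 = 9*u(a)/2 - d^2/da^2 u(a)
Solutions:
 u(a) = C1*exp(-3*sqrt(2)*a/2) + C2*exp(3*sqrt(2)*a/2)


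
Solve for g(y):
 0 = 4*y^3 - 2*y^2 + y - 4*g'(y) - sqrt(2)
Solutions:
 g(y) = C1 + y^4/4 - y^3/6 + y^2/8 - sqrt(2)*y/4


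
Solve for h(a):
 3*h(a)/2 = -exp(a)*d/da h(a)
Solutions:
 h(a) = C1*exp(3*exp(-a)/2)


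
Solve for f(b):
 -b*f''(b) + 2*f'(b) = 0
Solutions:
 f(b) = C1 + C2*b^3


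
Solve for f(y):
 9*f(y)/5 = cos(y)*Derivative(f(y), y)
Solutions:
 f(y) = C1*(sin(y) + 1)^(9/10)/(sin(y) - 1)^(9/10)


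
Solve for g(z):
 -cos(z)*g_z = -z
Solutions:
 g(z) = C1 + Integral(z/cos(z), z)


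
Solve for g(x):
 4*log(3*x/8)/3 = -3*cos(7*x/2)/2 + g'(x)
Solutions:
 g(x) = C1 + 4*x*log(x)/3 - 4*x*log(2) - 4*x/3 + 4*x*log(3)/3 + 3*sin(7*x/2)/7


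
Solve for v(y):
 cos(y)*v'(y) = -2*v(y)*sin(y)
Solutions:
 v(y) = C1*cos(y)^2


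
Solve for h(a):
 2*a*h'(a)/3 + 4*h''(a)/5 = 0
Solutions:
 h(a) = C1 + C2*erf(sqrt(15)*a/6)


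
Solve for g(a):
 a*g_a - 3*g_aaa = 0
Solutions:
 g(a) = C1 + Integral(C2*airyai(3^(2/3)*a/3) + C3*airybi(3^(2/3)*a/3), a)


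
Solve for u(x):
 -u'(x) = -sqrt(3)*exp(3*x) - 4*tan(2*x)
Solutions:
 u(x) = C1 + sqrt(3)*exp(3*x)/3 - 2*log(cos(2*x))


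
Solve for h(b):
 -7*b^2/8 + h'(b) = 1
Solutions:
 h(b) = C1 + 7*b^3/24 + b


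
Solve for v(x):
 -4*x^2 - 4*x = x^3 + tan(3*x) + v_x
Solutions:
 v(x) = C1 - x^4/4 - 4*x^3/3 - 2*x^2 + log(cos(3*x))/3


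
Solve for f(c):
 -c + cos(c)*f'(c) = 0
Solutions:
 f(c) = C1 + Integral(c/cos(c), c)


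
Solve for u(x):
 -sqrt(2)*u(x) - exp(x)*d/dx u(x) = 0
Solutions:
 u(x) = C1*exp(sqrt(2)*exp(-x))


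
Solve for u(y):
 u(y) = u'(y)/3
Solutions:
 u(y) = C1*exp(3*y)


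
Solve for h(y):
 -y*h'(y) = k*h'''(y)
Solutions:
 h(y) = C1 + Integral(C2*airyai(y*(-1/k)^(1/3)) + C3*airybi(y*(-1/k)^(1/3)), y)


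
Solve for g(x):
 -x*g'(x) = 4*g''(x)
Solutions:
 g(x) = C1 + C2*erf(sqrt(2)*x/4)


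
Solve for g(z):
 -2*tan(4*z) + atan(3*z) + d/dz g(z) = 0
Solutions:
 g(z) = C1 - z*atan(3*z) + log(9*z^2 + 1)/6 - log(cos(4*z))/2


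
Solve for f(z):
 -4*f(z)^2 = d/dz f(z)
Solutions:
 f(z) = 1/(C1 + 4*z)


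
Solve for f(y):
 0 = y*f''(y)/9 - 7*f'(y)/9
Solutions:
 f(y) = C1 + C2*y^8


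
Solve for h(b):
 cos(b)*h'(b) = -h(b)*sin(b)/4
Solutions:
 h(b) = C1*cos(b)^(1/4)


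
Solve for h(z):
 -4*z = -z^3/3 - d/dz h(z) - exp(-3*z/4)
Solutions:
 h(z) = C1 - z^4/12 + 2*z^2 + 4*exp(-3*z/4)/3


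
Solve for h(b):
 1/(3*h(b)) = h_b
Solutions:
 h(b) = -sqrt(C1 + 6*b)/3
 h(b) = sqrt(C1 + 6*b)/3


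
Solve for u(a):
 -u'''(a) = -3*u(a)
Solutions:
 u(a) = C3*exp(3^(1/3)*a) + (C1*sin(3^(5/6)*a/2) + C2*cos(3^(5/6)*a/2))*exp(-3^(1/3)*a/2)


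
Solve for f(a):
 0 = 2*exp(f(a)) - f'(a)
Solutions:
 f(a) = log(-1/(C1 + 2*a))


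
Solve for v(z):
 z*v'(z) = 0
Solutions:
 v(z) = C1


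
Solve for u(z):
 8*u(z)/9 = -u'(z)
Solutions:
 u(z) = C1*exp(-8*z/9)


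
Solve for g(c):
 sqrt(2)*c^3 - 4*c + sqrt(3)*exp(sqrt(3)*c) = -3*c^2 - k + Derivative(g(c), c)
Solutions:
 g(c) = C1 + sqrt(2)*c^4/4 + c^3 - 2*c^2 + c*k + exp(sqrt(3)*c)


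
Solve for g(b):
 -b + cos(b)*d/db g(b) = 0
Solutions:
 g(b) = C1 + Integral(b/cos(b), b)


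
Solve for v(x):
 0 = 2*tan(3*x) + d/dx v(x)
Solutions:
 v(x) = C1 + 2*log(cos(3*x))/3


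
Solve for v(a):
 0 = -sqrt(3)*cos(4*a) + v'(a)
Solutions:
 v(a) = C1 + sqrt(3)*sin(4*a)/4


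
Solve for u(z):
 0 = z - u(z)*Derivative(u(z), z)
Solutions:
 u(z) = -sqrt(C1 + z^2)
 u(z) = sqrt(C1 + z^2)


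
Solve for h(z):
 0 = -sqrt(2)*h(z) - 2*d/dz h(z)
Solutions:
 h(z) = C1*exp(-sqrt(2)*z/2)


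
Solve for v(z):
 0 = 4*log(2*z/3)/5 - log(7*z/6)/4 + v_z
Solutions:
 v(z) = C1 - 11*z*log(z)/20 - 21*z*log(2)/20 + z*log(7)/4 + 11*z/20 + 11*z*log(3)/20


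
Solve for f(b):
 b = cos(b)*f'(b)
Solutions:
 f(b) = C1 + Integral(b/cos(b), b)


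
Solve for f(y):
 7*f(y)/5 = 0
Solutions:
 f(y) = 0


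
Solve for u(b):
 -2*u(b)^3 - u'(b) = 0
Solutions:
 u(b) = -sqrt(2)*sqrt(-1/(C1 - 2*b))/2
 u(b) = sqrt(2)*sqrt(-1/(C1 - 2*b))/2


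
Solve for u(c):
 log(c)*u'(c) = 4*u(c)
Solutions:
 u(c) = C1*exp(4*li(c))


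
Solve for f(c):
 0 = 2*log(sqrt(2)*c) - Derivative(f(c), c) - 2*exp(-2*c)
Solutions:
 f(c) = C1 + 2*c*log(c) + c*(-2 + log(2)) + exp(-2*c)


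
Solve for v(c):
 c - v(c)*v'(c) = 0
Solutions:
 v(c) = -sqrt(C1 + c^2)
 v(c) = sqrt(C1 + c^2)


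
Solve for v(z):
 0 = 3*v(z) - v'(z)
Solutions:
 v(z) = C1*exp(3*z)


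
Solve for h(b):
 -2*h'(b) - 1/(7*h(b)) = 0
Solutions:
 h(b) = -sqrt(C1 - 7*b)/7
 h(b) = sqrt(C1 - 7*b)/7


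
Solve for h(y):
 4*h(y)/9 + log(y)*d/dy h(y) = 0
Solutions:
 h(y) = C1*exp(-4*li(y)/9)


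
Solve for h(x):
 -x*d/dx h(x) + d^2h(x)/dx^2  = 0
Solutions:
 h(x) = C1 + C2*erfi(sqrt(2)*x/2)


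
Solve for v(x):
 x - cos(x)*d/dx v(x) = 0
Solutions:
 v(x) = C1 + Integral(x/cos(x), x)


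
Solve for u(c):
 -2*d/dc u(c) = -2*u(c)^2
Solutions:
 u(c) = -1/(C1 + c)


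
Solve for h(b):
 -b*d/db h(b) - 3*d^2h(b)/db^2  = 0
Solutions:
 h(b) = C1 + C2*erf(sqrt(6)*b/6)


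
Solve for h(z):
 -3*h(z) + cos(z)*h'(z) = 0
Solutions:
 h(z) = C1*(sin(z) + 1)^(3/2)/(sin(z) - 1)^(3/2)


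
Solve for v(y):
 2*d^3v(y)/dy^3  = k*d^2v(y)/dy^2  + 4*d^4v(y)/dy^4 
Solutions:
 v(y) = C1 + C2*y + C3*exp(y*(1 - sqrt(1 - 4*k))/4) + C4*exp(y*(sqrt(1 - 4*k) + 1)/4)


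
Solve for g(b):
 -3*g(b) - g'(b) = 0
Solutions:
 g(b) = C1*exp(-3*b)


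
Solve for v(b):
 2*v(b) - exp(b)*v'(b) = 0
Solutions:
 v(b) = C1*exp(-2*exp(-b))


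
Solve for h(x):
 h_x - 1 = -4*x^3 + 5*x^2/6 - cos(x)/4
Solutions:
 h(x) = C1 - x^4 + 5*x^3/18 + x - sin(x)/4


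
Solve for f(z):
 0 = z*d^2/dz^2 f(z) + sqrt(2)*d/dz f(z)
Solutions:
 f(z) = C1 + C2*z^(1 - sqrt(2))


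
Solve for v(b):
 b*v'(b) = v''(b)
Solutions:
 v(b) = C1 + C2*erfi(sqrt(2)*b/2)


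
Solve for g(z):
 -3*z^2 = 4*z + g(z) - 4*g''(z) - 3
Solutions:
 g(z) = C1*exp(-z/2) + C2*exp(z/2) - 3*z^2 - 4*z - 21


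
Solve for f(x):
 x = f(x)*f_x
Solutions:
 f(x) = -sqrt(C1 + x^2)
 f(x) = sqrt(C1 + x^2)


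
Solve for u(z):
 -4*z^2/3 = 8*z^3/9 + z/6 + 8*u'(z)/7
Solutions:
 u(z) = C1 - 7*z^4/36 - 7*z^3/18 - 7*z^2/96


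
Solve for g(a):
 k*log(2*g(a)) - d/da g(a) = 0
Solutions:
 Integral(1/(log(_y) + log(2)), (_y, g(a))) = C1 + a*k


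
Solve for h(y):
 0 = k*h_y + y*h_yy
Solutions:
 h(y) = C1 + y^(1 - re(k))*(C2*sin(log(y)*Abs(im(k))) + C3*cos(log(y)*im(k)))


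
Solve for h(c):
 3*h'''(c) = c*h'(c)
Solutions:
 h(c) = C1 + Integral(C2*airyai(3^(2/3)*c/3) + C3*airybi(3^(2/3)*c/3), c)


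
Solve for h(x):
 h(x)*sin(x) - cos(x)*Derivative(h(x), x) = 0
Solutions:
 h(x) = C1/cos(x)


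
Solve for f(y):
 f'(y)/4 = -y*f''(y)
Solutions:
 f(y) = C1 + C2*y^(3/4)


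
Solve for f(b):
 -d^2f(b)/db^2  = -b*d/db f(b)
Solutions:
 f(b) = C1 + C2*erfi(sqrt(2)*b/2)


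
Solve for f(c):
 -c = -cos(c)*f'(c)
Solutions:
 f(c) = C1 + Integral(c/cos(c), c)


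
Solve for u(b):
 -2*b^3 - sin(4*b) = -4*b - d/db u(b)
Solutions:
 u(b) = C1 + b^4/2 - 2*b^2 - cos(4*b)/4


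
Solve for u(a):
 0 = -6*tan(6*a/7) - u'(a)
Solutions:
 u(a) = C1 + 7*log(cos(6*a/7))


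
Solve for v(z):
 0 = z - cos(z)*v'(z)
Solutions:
 v(z) = C1 + Integral(z/cos(z), z)


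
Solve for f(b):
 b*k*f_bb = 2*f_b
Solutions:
 f(b) = C1 + b^(((re(k) + 2)*re(k) + im(k)^2)/(re(k)^2 + im(k)^2))*(C2*sin(2*log(b)*Abs(im(k))/(re(k)^2 + im(k)^2)) + C3*cos(2*log(b)*im(k)/(re(k)^2 + im(k)^2)))


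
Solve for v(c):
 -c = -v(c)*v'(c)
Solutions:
 v(c) = -sqrt(C1 + c^2)
 v(c) = sqrt(C1 + c^2)


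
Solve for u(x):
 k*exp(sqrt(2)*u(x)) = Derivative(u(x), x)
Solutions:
 u(x) = sqrt(2)*(2*log(-1/(C1 + k*x)) - log(2))/4


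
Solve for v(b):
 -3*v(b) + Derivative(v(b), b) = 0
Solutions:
 v(b) = C1*exp(3*b)


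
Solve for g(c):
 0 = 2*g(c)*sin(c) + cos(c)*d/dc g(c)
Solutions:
 g(c) = C1*cos(c)^2


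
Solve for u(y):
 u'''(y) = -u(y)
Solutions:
 u(y) = C3*exp(-y) + (C1*sin(sqrt(3)*y/2) + C2*cos(sqrt(3)*y/2))*exp(y/2)


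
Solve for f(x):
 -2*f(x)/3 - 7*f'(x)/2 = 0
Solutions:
 f(x) = C1*exp(-4*x/21)


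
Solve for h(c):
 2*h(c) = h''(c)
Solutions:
 h(c) = C1*exp(-sqrt(2)*c) + C2*exp(sqrt(2)*c)


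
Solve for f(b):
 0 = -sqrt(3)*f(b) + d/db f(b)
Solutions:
 f(b) = C1*exp(sqrt(3)*b)


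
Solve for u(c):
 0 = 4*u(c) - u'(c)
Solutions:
 u(c) = C1*exp(4*c)


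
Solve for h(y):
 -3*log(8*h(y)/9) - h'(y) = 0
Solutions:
 Integral(1/(log(_y) - 2*log(3) + 3*log(2)), (_y, h(y)))/3 = C1 - y


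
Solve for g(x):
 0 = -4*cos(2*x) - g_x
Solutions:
 g(x) = C1 - 2*sin(2*x)


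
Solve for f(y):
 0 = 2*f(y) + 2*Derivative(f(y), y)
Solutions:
 f(y) = C1*exp(-y)


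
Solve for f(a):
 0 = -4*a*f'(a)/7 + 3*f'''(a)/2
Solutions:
 f(a) = C1 + Integral(C2*airyai(2*21^(2/3)*a/21) + C3*airybi(2*21^(2/3)*a/21), a)


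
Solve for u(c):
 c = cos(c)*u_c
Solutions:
 u(c) = C1 + Integral(c/cos(c), c)


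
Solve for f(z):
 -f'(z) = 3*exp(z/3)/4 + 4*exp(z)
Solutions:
 f(z) = C1 - 9*exp(z/3)/4 - 4*exp(z)


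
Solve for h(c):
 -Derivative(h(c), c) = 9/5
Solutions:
 h(c) = C1 - 9*c/5


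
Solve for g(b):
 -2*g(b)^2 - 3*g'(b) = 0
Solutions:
 g(b) = 3/(C1 + 2*b)


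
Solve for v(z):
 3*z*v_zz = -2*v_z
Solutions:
 v(z) = C1 + C2*z^(1/3)


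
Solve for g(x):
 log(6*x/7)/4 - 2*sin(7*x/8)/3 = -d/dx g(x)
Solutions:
 g(x) = C1 - x*log(x)/4 - x*log(6)/4 + x/4 + x*log(7)/4 - 16*cos(7*x/8)/21


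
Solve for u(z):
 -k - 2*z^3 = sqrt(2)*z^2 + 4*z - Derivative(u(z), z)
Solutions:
 u(z) = C1 + k*z + z^4/2 + sqrt(2)*z^3/3 + 2*z^2


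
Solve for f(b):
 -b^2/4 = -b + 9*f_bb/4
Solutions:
 f(b) = C1 + C2*b - b^4/108 + 2*b^3/27


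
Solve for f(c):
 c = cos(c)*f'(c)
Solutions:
 f(c) = C1 + Integral(c/cos(c), c)


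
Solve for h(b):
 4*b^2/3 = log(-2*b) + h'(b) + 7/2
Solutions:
 h(b) = C1 + 4*b^3/9 - b*log(-b) + b*(-5/2 - log(2))


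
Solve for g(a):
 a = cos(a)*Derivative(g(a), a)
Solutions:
 g(a) = C1 + Integral(a/cos(a), a)


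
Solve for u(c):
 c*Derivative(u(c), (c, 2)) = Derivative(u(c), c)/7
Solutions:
 u(c) = C1 + C2*c^(8/7)


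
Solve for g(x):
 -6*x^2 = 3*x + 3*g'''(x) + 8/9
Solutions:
 g(x) = C1 + C2*x + C3*x^2 - x^5/30 - x^4/24 - 4*x^3/81


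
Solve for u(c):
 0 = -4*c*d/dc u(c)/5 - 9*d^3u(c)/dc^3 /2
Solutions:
 u(c) = C1 + Integral(C2*airyai(-2*75^(1/3)*c/15) + C3*airybi(-2*75^(1/3)*c/15), c)


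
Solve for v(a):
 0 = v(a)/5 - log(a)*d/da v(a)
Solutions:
 v(a) = C1*exp(li(a)/5)


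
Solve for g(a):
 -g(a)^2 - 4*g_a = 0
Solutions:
 g(a) = 4/(C1 + a)


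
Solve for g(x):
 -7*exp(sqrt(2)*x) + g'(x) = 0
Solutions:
 g(x) = C1 + 7*sqrt(2)*exp(sqrt(2)*x)/2


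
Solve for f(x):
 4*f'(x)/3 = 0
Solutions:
 f(x) = C1


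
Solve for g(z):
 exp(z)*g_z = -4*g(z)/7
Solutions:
 g(z) = C1*exp(4*exp(-z)/7)


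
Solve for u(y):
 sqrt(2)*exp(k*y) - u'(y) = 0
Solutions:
 u(y) = C1 + sqrt(2)*exp(k*y)/k


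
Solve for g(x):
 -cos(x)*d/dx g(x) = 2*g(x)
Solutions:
 g(x) = C1*(sin(x) - 1)/(sin(x) + 1)


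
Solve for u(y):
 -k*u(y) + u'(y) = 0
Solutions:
 u(y) = C1*exp(k*y)


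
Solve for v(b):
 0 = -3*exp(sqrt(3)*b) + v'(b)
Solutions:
 v(b) = C1 + sqrt(3)*exp(sqrt(3)*b)


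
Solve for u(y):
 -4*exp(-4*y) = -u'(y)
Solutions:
 u(y) = C1 - exp(-4*y)


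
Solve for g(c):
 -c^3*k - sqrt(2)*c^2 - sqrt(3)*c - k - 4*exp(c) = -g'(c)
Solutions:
 g(c) = C1 + c^4*k/4 + sqrt(2)*c^3/3 + sqrt(3)*c^2/2 + c*k + 4*exp(c)


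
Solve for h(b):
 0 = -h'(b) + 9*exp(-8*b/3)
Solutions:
 h(b) = C1 - 27*exp(-8*b/3)/8


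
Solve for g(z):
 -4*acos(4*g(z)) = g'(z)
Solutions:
 Integral(1/acos(4*_y), (_y, g(z))) = C1 - 4*z


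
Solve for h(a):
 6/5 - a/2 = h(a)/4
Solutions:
 h(a) = 24/5 - 2*a


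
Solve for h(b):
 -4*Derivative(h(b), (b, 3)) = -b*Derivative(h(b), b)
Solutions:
 h(b) = C1 + Integral(C2*airyai(2^(1/3)*b/2) + C3*airybi(2^(1/3)*b/2), b)


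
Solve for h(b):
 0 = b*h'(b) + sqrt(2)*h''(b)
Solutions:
 h(b) = C1 + C2*erf(2^(1/4)*b/2)


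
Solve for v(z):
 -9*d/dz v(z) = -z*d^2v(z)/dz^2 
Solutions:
 v(z) = C1 + C2*z^10


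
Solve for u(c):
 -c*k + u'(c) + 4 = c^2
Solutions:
 u(c) = C1 + c^3/3 + c^2*k/2 - 4*c


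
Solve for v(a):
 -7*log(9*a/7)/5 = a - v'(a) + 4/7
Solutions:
 v(a) = C1 + a^2/2 + 7*a*log(a)/5 - 7*a*log(7)/5 - 29*a/35 + 14*a*log(3)/5


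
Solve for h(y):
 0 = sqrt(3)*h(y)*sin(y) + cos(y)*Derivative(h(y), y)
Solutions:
 h(y) = C1*cos(y)^(sqrt(3))


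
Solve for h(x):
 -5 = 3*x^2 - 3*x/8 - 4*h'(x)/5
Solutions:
 h(x) = C1 + 5*x^3/4 - 15*x^2/64 + 25*x/4


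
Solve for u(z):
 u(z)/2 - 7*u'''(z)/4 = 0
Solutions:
 u(z) = C3*exp(2^(1/3)*7^(2/3)*z/7) + (C1*sin(2^(1/3)*sqrt(3)*7^(2/3)*z/14) + C2*cos(2^(1/3)*sqrt(3)*7^(2/3)*z/14))*exp(-2^(1/3)*7^(2/3)*z/14)


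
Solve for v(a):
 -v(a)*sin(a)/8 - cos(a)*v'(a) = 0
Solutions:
 v(a) = C1*cos(a)^(1/8)


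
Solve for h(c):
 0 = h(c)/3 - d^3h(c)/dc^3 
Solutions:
 h(c) = C3*exp(3^(2/3)*c/3) + (C1*sin(3^(1/6)*c/2) + C2*cos(3^(1/6)*c/2))*exp(-3^(2/3)*c/6)


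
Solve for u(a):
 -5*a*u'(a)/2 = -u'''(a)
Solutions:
 u(a) = C1 + Integral(C2*airyai(2^(2/3)*5^(1/3)*a/2) + C3*airybi(2^(2/3)*5^(1/3)*a/2), a)


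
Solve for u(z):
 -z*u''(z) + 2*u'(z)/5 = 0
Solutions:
 u(z) = C1 + C2*z^(7/5)


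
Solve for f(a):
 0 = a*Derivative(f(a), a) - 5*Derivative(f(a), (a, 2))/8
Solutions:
 f(a) = C1 + C2*erfi(2*sqrt(5)*a/5)


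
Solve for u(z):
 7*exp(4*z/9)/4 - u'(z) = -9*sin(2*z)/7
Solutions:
 u(z) = C1 + 63*exp(4*z/9)/16 - 9*cos(2*z)/14


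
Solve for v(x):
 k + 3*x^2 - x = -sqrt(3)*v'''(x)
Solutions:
 v(x) = C1 + C2*x + C3*x^2 - sqrt(3)*k*x^3/18 - sqrt(3)*x^5/60 + sqrt(3)*x^4/72


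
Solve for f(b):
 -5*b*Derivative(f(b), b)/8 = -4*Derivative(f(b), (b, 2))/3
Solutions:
 f(b) = C1 + C2*erfi(sqrt(15)*b/8)


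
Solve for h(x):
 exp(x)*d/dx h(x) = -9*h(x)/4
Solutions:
 h(x) = C1*exp(9*exp(-x)/4)


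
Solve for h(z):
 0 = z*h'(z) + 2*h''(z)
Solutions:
 h(z) = C1 + C2*erf(z/2)


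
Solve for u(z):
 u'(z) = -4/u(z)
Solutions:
 u(z) = -sqrt(C1 - 8*z)
 u(z) = sqrt(C1 - 8*z)


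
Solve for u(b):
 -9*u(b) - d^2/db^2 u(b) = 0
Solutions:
 u(b) = C1*sin(3*b) + C2*cos(3*b)


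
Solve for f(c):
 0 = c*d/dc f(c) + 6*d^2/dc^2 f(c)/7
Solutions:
 f(c) = C1 + C2*erf(sqrt(21)*c/6)


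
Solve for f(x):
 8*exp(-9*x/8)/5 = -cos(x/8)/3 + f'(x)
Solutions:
 f(x) = C1 + 8*sin(x/8)/3 - 64*exp(-9*x/8)/45


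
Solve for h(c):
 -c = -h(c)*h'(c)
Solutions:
 h(c) = -sqrt(C1 + c^2)
 h(c) = sqrt(C1 + c^2)


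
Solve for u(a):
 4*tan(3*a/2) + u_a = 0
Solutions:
 u(a) = C1 + 8*log(cos(3*a/2))/3


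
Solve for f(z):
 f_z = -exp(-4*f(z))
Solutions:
 f(z) = log(-I*(C1 - 4*z)^(1/4))
 f(z) = log(I*(C1 - 4*z)^(1/4))
 f(z) = log(-(C1 - 4*z)^(1/4))
 f(z) = log(C1 - 4*z)/4


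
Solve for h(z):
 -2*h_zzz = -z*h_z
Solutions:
 h(z) = C1 + Integral(C2*airyai(2^(2/3)*z/2) + C3*airybi(2^(2/3)*z/2), z)


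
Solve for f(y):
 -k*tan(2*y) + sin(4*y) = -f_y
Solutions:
 f(y) = C1 - k*log(cos(2*y))/2 + cos(4*y)/4


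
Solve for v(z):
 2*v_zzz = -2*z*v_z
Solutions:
 v(z) = C1 + Integral(C2*airyai(-z) + C3*airybi(-z), z)


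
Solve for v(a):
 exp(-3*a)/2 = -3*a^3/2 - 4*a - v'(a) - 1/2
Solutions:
 v(a) = C1 - 3*a^4/8 - 2*a^2 - a/2 + exp(-3*a)/6


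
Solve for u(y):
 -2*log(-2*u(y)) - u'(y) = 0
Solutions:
 Integral(1/(log(-_y) + log(2)), (_y, u(y)))/2 = C1 - y


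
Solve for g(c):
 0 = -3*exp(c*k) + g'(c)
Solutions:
 g(c) = C1 + 3*exp(c*k)/k


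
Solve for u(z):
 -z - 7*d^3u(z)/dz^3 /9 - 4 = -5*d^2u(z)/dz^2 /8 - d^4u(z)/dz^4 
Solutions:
 u(z) = C1 + C2*z + 4*z^3/15 + 944*z^2/225 + (C3*sin(sqrt(614)*z/36) + C4*cos(sqrt(614)*z/36))*exp(7*z/18)


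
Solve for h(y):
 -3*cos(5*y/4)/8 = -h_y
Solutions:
 h(y) = C1 + 3*sin(5*y/4)/10


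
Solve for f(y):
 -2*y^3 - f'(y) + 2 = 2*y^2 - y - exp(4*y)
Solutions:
 f(y) = C1 - y^4/2 - 2*y^3/3 + y^2/2 + 2*y + exp(4*y)/4


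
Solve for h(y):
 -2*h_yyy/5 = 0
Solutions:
 h(y) = C1 + C2*y + C3*y^2


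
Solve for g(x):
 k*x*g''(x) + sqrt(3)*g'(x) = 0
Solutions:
 g(x) = C1 + x^(((re(k) - sqrt(3))*re(k) + im(k)^2)/(re(k)^2 + im(k)^2))*(C2*sin(sqrt(3)*log(x)*Abs(im(k))/(re(k)^2 + im(k)^2)) + C3*cos(sqrt(3)*log(x)*im(k)/(re(k)^2 + im(k)^2)))


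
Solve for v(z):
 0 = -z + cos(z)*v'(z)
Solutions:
 v(z) = C1 + Integral(z/cos(z), z)


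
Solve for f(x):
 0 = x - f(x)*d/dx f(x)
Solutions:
 f(x) = -sqrt(C1 + x^2)
 f(x) = sqrt(C1 + x^2)


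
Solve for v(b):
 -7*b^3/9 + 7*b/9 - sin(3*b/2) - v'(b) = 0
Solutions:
 v(b) = C1 - 7*b^4/36 + 7*b^2/18 + 2*cos(3*b/2)/3


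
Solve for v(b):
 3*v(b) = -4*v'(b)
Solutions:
 v(b) = C1*exp(-3*b/4)


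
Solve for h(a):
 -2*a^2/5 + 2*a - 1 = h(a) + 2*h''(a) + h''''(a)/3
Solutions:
 h(a) = C1*sin(a*sqrt(3 - sqrt(6))) + C2*sin(a*sqrt(sqrt(6) + 3)) + C3*cos(a*sqrt(3 - sqrt(6))) + C4*cos(a*sqrt(sqrt(6) + 3)) - 2*a^2/5 + 2*a + 3/5


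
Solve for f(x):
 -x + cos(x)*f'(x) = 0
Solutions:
 f(x) = C1 + Integral(x/cos(x), x)


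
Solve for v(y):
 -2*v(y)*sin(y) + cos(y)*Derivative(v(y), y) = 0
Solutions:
 v(y) = C1/cos(y)^2


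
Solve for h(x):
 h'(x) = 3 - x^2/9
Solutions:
 h(x) = C1 - x^3/27 + 3*x


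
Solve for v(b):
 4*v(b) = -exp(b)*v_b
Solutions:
 v(b) = C1*exp(4*exp(-b))


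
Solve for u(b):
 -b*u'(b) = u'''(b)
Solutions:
 u(b) = C1 + Integral(C2*airyai(-b) + C3*airybi(-b), b)


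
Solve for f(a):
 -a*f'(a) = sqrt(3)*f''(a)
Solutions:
 f(a) = C1 + C2*erf(sqrt(2)*3^(3/4)*a/6)


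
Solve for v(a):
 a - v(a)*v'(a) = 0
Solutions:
 v(a) = -sqrt(C1 + a^2)
 v(a) = sqrt(C1 + a^2)


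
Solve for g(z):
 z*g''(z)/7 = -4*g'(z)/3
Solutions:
 g(z) = C1 + C2/z^(25/3)


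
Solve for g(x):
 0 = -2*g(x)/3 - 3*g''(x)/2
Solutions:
 g(x) = C1*sin(2*x/3) + C2*cos(2*x/3)


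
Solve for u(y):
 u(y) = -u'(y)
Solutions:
 u(y) = C1*exp(-y)


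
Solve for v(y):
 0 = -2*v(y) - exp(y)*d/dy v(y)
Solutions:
 v(y) = C1*exp(2*exp(-y))


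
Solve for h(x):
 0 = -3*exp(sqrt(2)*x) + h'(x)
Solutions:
 h(x) = C1 + 3*sqrt(2)*exp(sqrt(2)*x)/2


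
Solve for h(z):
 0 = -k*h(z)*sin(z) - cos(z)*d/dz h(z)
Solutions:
 h(z) = C1*exp(k*log(cos(z)))


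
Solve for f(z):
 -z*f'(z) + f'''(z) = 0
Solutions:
 f(z) = C1 + Integral(C2*airyai(z) + C3*airybi(z), z)


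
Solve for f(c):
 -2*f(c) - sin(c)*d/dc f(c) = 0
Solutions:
 f(c) = C1*(cos(c) + 1)/(cos(c) - 1)


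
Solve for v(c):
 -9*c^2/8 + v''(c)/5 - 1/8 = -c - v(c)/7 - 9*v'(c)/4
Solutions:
 v(c) = C1*exp(c*(-315 + sqrt(96985))/56) + C2*exp(-c*(sqrt(96985) + 315)/56) + 63*c^2/8 - 4081*c/16 + 1278739/320


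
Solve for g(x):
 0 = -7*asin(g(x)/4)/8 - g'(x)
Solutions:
 Integral(1/asin(_y/4), (_y, g(x))) = C1 - 7*x/8


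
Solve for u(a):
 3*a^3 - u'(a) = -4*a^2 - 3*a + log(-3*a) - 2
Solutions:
 u(a) = C1 + 3*a^4/4 + 4*a^3/3 + 3*a^2/2 - a*log(-a) + a*(3 - log(3))


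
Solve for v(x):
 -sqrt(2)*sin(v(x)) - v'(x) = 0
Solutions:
 v(x) = -acos((-C1 - exp(2*sqrt(2)*x))/(C1 - exp(2*sqrt(2)*x))) + 2*pi
 v(x) = acos((-C1 - exp(2*sqrt(2)*x))/(C1 - exp(2*sqrt(2)*x)))


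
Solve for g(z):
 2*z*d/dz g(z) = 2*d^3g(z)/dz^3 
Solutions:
 g(z) = C1 + Integral(C2*airyai(z) + C3*airybi(z), z)


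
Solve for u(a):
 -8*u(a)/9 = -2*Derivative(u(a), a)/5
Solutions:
 u(a) = C1*exp(20*a/9)


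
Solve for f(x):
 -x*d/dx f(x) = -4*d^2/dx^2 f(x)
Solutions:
 f(x) = C1 + C2*erfi(sqrt(2)*x/4)


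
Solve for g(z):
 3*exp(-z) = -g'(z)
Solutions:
 g(z) = C1 + 3*exp(-z)


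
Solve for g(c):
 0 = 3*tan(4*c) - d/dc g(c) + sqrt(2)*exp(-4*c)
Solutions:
 g(c) = C1 + 3*log(tan(4*c)^2 + 1)/8 - sqrt(2)*exp(-4*c)/4


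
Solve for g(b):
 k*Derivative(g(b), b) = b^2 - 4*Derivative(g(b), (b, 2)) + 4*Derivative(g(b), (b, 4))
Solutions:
 g(b) = C1 + C2*exp(b*(3^(1/3)*(-9*k + 4*sqrt(3)*sqrt(27*k^2/16 - 4))^(1/3)/12 - 3^(5/6)*I*(-9*k + 4*sqrt(3)*sqrt(27*k^2/16 - 4))^(1/3)/12 - 4/((-3^(1/3) + 3^(5/6)*I)*(-9*k + 4*sqrt(3)*sqrt(27*k^2/16 - 4))^(1/3)))) + C3*exp(b*(3^(1/3)*(-9*k + 4*sqrt(3)*sqrt(27*k^2/16 - 4))^(1/3)/12 + 3^(5/6)*I*(-9*k + 4*sqrt(3)*sqrt(27*k^2/16 - 4))^(1/3)/12 + 4/((3^(1/3) + 3^(5/6)*I)*(-9*k + 4*sqrt(3)*sqrt(27*k^2/16 - 4))^(1/3)))) + C4*exp(-3^(1/3)*b*((-9*k + 4*sqrt(3)*sqrt(27*k^2/16 - 4))^(1/3) + 4*3^(1/3)/(-9*k + 4*sqrt(3)*sqrt(27*k^2/16 - 4))^(1/3))/6) + b^3/(3*k) - 4*b^2/k^2 + 32*b/k^3


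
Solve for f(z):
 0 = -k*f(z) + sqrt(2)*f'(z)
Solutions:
 f(z) = C1*exp(sqrt(2)*k*z/2)


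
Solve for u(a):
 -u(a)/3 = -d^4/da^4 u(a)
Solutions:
 u(a) = C1*exp(-3^(3/4)*a/3) + C2*exp(3^(3/4)*a/3) + C3*sin(3^(3/4)*a/3) + C4*cos(3^(3/4)*a/3)


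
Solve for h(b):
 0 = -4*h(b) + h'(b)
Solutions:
 h(b) = C1*exp(4*b)


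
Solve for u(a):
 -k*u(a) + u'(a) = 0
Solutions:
 u(a) = C1*exp(a*k)


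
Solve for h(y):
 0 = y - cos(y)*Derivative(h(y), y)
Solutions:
 h(y) = C1 + Integral(y/cos(y), y)


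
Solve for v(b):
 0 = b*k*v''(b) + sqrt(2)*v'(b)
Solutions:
 v(b) = C1 + b^(((re(k) - sqrt(2))*re(k) + im(k)^2)/(re(k)^2 + im(k)^2))*(C2*sin(sqrt(2)*log(b)*Abs(im(k))/(re(k)^2 + im(k)^2)) + C3*cos(sqrt(2)*log(b)*im(k)/(re(k)^2 + im(k)^2)))


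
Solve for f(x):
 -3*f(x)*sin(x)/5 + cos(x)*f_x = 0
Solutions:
 f(x) = C1/cos(x)^(3/5)


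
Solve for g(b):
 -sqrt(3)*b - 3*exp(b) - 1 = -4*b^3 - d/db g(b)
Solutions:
 g(b) = C1 - b^4 + sqrt(3)*b^2/2 + b + 3*exp(b)


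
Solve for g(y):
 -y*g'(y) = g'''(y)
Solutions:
 g(y) = C1 + Integral(C2*airyai(-y) + C3*airybi(-y), y)


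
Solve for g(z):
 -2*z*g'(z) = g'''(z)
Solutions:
 g(z) = C1 + Integral(C2*airyai(-2^(1/3)*z) + C3*airybi(-2^(1/3)*z), z)


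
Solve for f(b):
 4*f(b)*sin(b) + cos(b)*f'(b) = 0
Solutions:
 f(b) = C1*cos(b)^4


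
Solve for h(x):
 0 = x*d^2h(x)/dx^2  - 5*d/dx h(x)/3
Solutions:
 h(x) = C1 + C2*x^(8/3)


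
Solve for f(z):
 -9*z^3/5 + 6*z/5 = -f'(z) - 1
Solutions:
 f(z) = C1 + 9*z^4/20 - 3*z^2/5 - z


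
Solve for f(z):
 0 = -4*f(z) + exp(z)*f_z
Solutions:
 f(z) = C1*exp(-4*exp(-z))


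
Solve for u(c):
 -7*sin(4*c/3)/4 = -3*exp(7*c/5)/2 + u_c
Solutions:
 u(c) = C1 + 15*exp(7*c/5)/14 + 21*cos(4*c/3)/16


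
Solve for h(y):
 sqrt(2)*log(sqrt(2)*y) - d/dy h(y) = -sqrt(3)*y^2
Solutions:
 h(y) = C1 + sqrt(3)*y^3/3 + sqrt(2)*y*log(y) - sqrt(2)*y + sqrt(2)*y*log(2)/2


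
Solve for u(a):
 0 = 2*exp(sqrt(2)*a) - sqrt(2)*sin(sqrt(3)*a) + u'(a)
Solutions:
 u(a) = C1 - sqrt(2)*exp(sqrt(2)*a) - sqrt(6)*cos(sqrt(3)*a)/3


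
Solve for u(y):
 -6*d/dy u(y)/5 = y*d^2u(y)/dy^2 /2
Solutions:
 u(y) = C1 + C2/y^(7/5)


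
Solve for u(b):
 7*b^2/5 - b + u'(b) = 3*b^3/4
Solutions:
 u(b) = C1 + 3*b^4/16 - 7*b^3/15 + b^2/2


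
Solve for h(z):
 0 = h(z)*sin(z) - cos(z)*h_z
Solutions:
 h(z) = C1/cos(z)


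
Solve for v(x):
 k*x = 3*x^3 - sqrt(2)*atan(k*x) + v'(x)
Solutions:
 v(x) = C1 + k*x^2/2 - 3*x^4/4 + sqrt(2)*Piecewise((x*atan(k*x) - log(k^2*x^2 + 1)/(2*k), Ne(k, 0)), (0, True))


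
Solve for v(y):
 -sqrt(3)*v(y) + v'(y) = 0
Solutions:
 v(y) = C1*exp(sqrt(3)*y)


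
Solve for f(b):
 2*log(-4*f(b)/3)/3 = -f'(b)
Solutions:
 3*Integral(1/(log(-_y) - log(6) + 3*log(2)), (_y, f(b)))/2 = C1 - b


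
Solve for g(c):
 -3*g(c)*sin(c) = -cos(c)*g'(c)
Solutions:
 g(c) = C1/cos(c)^3


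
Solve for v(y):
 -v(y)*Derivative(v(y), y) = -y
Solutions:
 v(y) = -sqrt(C1 + y^2)
 v(y) = sqrt(C1 + y^2)


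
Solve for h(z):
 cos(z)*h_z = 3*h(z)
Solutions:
 h(z) = C1*(sin(z) + 1)^(3/2)/(sin(z) - 1)^(3/2)


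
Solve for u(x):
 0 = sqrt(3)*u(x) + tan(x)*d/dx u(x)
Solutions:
 u(x) = C1/sin(x)^(sqrt(3))


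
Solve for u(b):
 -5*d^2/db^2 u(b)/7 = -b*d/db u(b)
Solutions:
 u(b) = C1 + C2*erfi(sqrt(70)*b/10)


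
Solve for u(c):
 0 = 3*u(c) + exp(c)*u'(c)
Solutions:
 u(c) = C1*exp(3*exp(-c))


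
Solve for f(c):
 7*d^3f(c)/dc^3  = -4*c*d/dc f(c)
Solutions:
 f(c) = C1 + Integral(C2*airyai(-14^(2/3)*c/7) + C3*airybi(-14^(2/3)*c/7), c)


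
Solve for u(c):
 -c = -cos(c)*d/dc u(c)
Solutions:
 u(c) = C1 + Integral(c/cos(c), c)


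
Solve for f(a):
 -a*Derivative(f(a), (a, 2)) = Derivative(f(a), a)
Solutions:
 f(a) = C1 + C2*log(a)


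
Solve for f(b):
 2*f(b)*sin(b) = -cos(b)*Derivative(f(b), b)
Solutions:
 f(b) = C1*cos(b)^2


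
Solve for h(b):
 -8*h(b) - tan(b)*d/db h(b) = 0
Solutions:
 h(b) = C1/sin(b)^8


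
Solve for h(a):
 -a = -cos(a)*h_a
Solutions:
 h(a) = C1 + Integral(a/cos(a), a)


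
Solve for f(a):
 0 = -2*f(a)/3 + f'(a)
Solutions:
 f(a) = C1*exp(2*a/3)


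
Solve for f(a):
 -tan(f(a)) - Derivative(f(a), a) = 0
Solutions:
 f(a) = pi - asin(C1*exp(-a))
 f(a) = asin(C1*exp(-a))


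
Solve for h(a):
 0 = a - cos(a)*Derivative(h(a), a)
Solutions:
 h(a) = C1 + Integral(a/cos(a), a)


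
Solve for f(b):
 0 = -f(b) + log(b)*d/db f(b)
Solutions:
 f(b) = C1*exp(li(b))


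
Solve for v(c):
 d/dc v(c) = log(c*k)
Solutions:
 v(c) = C1 + c*log(c*k) - c


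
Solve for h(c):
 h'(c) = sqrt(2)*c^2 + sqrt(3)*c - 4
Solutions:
 h(c) = C1 + sqrt(2)*c^3/3 + sqrt(3)*c^2/2 - 4*c


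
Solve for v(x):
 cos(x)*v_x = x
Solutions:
 v(x) = C1 + Integral(x/cos(x), x)


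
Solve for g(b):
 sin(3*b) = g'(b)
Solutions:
 g(b) = C1 - cos(3*b)/3


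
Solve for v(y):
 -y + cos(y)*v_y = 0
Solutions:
 v(y) = C1 + Integral(y/cos(y), y)


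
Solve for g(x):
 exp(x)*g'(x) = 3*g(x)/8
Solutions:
 g(x) = C1*exp(-3*exp(-x)/8)


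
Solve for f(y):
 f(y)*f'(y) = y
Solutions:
 f(y) = -sqrt(C1 + y^2)
 f(y) = sqrt(C1 + y^2)


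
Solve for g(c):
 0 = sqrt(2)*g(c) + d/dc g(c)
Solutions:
 g(c) = C1*exp(-sqrt(2)*c)


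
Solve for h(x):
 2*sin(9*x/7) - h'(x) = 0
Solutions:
 h(x) = C1 - 14*cos(9*x/7)/9


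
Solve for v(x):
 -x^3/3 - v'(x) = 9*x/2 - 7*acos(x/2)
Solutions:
 v(x) = C1 - x^4/12 - 9*x^2/4 + 7*x*acos(x/2) - 7*sqrt(4 - x^2)


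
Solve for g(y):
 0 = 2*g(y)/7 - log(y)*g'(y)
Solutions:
 g(y) = C1*exp(2*li(y)/7)


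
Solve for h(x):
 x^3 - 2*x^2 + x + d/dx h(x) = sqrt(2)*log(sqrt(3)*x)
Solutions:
 h(x) = C1 - x^4/4 + 2*x^3/3 - x^2/2 + sqrt(2)*x*log(x) - sqrt(2)*x + sqrt(2)*x*log(3)/2


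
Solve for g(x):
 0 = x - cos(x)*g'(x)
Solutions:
 g(x) = C1 + Integral(x/cos(x), x)


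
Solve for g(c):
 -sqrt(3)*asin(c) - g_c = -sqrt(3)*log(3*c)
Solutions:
 g(c) = C1 + sqrt(3)*c*(log(c) - 1) + sqrt(3)*c*log(3) - sqrt(3)*(c*asin(c) + sqrt(1 - c^2))


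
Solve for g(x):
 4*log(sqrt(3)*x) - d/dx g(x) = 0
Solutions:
 g(x) = C1 + 4*x*log(x) - 4*x + x*log(9)


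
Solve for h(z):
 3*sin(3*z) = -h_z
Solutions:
 h(z) = C1 + cos(3*z)


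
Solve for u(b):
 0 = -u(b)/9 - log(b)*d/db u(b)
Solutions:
 u(b) = C1*exp(-li(b)/9)


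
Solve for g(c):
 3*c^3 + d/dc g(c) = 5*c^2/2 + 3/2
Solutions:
 g(c) = C1 - 3*c^4/4 + 5*c^3/6 + 3*c/2


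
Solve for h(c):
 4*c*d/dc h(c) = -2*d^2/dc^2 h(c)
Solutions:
 h(c) = C1 + C2*erf(c)


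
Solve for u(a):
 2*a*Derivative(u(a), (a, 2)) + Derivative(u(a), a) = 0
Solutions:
 u(a) = C1 + C2*sqrt(a)


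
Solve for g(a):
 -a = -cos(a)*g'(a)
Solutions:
 g(a) = C1 + Integral(a/cos(a), a)


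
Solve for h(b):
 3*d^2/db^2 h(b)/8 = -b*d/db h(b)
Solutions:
 h(b) = C1 + C2*erf(2*sqrt(3)*b/3)


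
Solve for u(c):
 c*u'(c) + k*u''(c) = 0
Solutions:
 u(c) = C1 + C2*sqrt(k)*erf(sqrt(2)*c*sqrt(1/k)/2)


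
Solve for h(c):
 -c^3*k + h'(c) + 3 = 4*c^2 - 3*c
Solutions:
 h(c) = C1 + c^4*k/4 + 4*c^3/3 - 3*c^2/2 - 3*c


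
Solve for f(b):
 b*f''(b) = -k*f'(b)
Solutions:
 f(b) = C1 + b^(1 - re(k))*(C2*sin(log(b)*Abs(im(k))) + C3*cos(log(b)*im(k)))


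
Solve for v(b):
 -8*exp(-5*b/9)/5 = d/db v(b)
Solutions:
 v(b) = C1 + 72*exp(-5*b/9)/25


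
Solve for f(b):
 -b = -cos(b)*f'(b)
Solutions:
 f(b) = C1 + Integral(b/cos(b), b)


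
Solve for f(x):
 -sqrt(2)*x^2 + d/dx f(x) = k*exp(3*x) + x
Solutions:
 f(x) = C1 + k*exp(3*x)/3 + sqrt(2)*x^3/3 + x^2/2


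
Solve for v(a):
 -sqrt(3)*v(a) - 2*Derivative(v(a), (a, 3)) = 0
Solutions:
 v(a) = C3*exp(-2^(2/3)*3^(1/6)*a/2) + (C1*sin(6^(2/3)*a/4) + C2*cos(6^(2/3)*a/4))*exp(2^(2/3)*3^(1/6)*a/4)


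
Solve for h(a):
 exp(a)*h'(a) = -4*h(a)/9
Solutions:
 h(a) = C1*exp(4*exp(-a)/9)


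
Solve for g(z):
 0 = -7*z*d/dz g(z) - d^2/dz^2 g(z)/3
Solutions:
 g(z) = C1 + C2*erf(sqrt(42)*z/2)


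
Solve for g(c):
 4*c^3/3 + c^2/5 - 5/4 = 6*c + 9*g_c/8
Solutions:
 g(c) = C1 + 8*c^4/27 + 8*c^3/135 - 8*c^2/3 - 10*c/9


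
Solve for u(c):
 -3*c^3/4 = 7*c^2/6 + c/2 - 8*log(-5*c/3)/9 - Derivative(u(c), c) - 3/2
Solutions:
 u(c) = C1 + 3*c^4/16 + 7*c^3/18 + c^2/4 - 8*c*log(-c)/9 + c*(-16*log(5) - 11 + 16*log(3))/18


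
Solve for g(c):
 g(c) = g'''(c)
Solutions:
 g(c) = C3*exp(c) + (C1*sin(sqrt(3)*c/2) + C2*cos(sqrt(3)*c/2))*exp(-c/2)


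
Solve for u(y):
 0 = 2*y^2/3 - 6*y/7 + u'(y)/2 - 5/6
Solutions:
 u(y) = C1 - 4*y^3/9 + 6*y^2/7 + 5*y/3


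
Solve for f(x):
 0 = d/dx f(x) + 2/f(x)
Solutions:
 f(x) = -sqrt(C1 - 4*x)
 f(x) = sqrt(C1 - 4*x)


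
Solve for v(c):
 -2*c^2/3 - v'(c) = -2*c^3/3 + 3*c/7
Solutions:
 v(c) = C1 + c^4/6 - 2*c^3/9 - 3*c^2/14


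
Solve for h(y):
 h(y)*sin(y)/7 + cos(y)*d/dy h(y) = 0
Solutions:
 h(y) = C1*cos(y)^(1/7)


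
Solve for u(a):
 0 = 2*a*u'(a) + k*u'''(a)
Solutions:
 u(a) = C1 + Integral(C2*airyai(2^(1/3)*a*(-1/k)^(1/3)) + C3*airybi(2^(1/3)*a*(-1/k)^(1/3)), a)


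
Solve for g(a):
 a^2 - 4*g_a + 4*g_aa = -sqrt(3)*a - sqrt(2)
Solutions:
 g(a) = C1 + C2*exp(a) + a^3/12 + sqrt(3)*a^2/8 + a^2/4 + sqrt(2)*a/4 + sqrt(3)*a/4 + a/2


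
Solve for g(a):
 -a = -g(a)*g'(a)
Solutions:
 g(a) = -sqrt(C1 + a^2)
 g(a) = sqrt(C1 + a^2)


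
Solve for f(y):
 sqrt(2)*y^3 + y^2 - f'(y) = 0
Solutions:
 f(y) = C1 + sqrt(2)*y^4/4 + y^3/3


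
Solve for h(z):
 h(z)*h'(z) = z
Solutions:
 h(z) = -sqrt(C1 + z^2)
 h(z) = sqrt(C1 + z^2)


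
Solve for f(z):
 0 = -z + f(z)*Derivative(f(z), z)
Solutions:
 f(z) = -sqrt(C1 + z^2)
 f(z) = sqrt(C1 + z^2)


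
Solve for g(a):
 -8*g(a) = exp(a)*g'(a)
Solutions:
 g(a) = C1*exp(8*exp(-a))


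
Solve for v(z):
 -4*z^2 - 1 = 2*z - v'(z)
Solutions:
 v(z) = C1 + 4*z^3/3 + z^2 + z


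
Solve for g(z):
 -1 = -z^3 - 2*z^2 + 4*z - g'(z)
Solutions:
 g(z) = C1 - z^4/4 - 2*z^3/3 + 2*z^2 + z


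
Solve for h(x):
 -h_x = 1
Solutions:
 h(x) = C1 - x


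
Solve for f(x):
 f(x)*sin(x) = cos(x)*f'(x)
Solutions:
 f(x) = C1/cos(x)


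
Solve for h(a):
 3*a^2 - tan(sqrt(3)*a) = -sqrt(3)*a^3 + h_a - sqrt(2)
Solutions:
 h(a) = C1 + sqrt(3)*a^4/4 + a^3 + sqrt(2)*a + sqrt(3)*log(cos(sqrt(3)*a))/3


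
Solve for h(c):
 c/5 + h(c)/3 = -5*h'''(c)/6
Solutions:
 h(c) = C3*exp(-2^(1/3)*5^(2/3)*c/5) - 3*c/5 + (C1*sin(2^(1/3)*sqrt(3)*5^(2/3)*c/10) + C2*cos(2^(1/3)*sqrt(3)*5^(2/3)*c/10))*exp(2^(1/3)*5^(2/3)*c/10)
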